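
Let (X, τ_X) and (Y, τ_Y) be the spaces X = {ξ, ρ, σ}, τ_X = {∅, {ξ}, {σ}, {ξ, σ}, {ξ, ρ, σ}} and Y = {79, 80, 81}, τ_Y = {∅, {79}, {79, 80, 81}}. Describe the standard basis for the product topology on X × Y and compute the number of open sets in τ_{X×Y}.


Basis B = {∅ × ∅, {ξ} × {79}, {σ} × {79}, {ξ, σ} × {79}, {ξ} × {79, 80, 81}, {ξ, ρ, σ} × {79}, {σ} × {79, 80, 81}, {ξ, σ} × {79, 80, 81}, {ξ, ρ, σ} × {79, 80, 81}}; |τ_{X×Y}| = 14.

Enumerate products U × V with U ∈ τ_X, V ∈ τ_Y (deduplicated):
  ∅ × ∅ = {} (∅)
  {ξ} × {79} = {(ξ,79)}
  {σ} × {79} = {(σ,79)}
  {ξ, σ} × {79} = {(ξ,79), (σ,79)}
  {ξ} × {79, 80, 81} = {(ξ,79), (ξ,80), (ξ,81)}
  {ξ, ρ, σ} × {79} = {(ξ,79), (ρ,79), (σ,79)}
  {σ} × {79, 80, 81} = {(σ,79), (σ,80), (σ,81)}
  {ξ, σ} × {79, 80, 81} = {(ξ,79), (ξ,80), (ξ,81), (σ,79), (σ,80), (σ,81)}
  {ξ, ρ, σ} × {79, 80, 81} = {(ξ,79), (ξ,80), (ξ,81), (ρ,79), (ρ,80), (ρ,81), (σ,79), (σ,80), (σ,81)}
These 9 distinct sets form the basis B.
Close under arbitrary unions to get τ_{X×Y}; counting gives |τ_{X×Y}| = 14.


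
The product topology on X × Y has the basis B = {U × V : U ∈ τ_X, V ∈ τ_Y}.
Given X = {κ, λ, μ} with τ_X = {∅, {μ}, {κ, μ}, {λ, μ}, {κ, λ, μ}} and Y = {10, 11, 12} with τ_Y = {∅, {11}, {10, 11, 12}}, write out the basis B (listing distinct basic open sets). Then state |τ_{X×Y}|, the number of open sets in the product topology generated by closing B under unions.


Basis B = {∅ × ∅, {μ} × {11}, {κ, μ} × {11}, {λ, μ} × {11}, {κ, λ, μ} × {11}, {μ} × {10, 11, 12}, {κ, μ} × {10, 11, 12}, {λ, μ} × {10, 11, 12}, {κ, λ, μ} × {10, 11, 12}}; |τ_{X×Y}| = 14.

Enumerate products U × V with U ∈ τ_X, V ∈ τ_Y (deduplicated):
  ∅ × ∅ = {} (∅)
  {μ} × {11} = {(μ,11)}
  {κ, μ} × {11} = {(κ,11), (μ,11)}
  {λ, μ} × {11} = {(λ,11), (μ,11)}
  {κ, λ, μ} × {11} = {(κ,11), (λ,11), (μ,11)}
  {μ} × {10, 11, 12} = {(μ,10), (μ,11), (μ,12)}
  {κ, μ} × {10, 11, 12} = {(κ,10), (κ,11), (κ,12), (μ,10), (μ,11), (μ,12)}
  {λ, μ} × {10, 11, 12} = {(λ,10), (λ,11), (λ,12), (μ,10), (μ,11), (μ,12)}
  {κ, λ, μ} × {10, 11, 12} = {(κ,10), (κ,11), (κ,12), (λ,10), (λ,11), (λ,12), (μ,10), (μ,11), (μ,12)}
These 9 distinct sets form the basis B.
Close under arbitrary unions to get τ_{X×Y}; counting gives |τ_{X×Y}| = 14.


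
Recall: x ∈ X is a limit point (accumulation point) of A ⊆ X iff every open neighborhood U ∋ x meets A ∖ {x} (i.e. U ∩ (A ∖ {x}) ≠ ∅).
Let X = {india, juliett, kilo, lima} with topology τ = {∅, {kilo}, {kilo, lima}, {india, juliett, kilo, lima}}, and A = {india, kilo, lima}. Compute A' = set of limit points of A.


A' = {india, juliett, lima}

For each x ∈ X, list the open sets U ∈ τ with x ∈ U, then check whether U ∩ (A ∖ {x}) ≠ ∅ for every such U.
  x = india: opens ∋ x are {india, juliett, kilo, lima}; each meets A ∖ {india}, so x IS a limit point.
  x = juliett: opens ∋ x are {india, juliett, kilo, lima}; each meets A ∖ {juliett}, so x IS a limit point.
  x = kilo: open {kilo} ∋ x has {kilo} ∩ (A ∖ {kilo}) = ∅, so x is NOT a limit point.
  x = lima: opens ∋ x are {kilo, lima}, {india, juliett, kilo, lima}; each meets A ∖ {lima}, so x IS a limit point.
Collecting: A' = {india, juliett, lima}.


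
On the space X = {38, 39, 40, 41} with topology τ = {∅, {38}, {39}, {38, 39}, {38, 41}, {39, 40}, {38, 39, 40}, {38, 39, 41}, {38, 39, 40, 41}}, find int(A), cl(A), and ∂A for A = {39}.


int(A) = {39}, cl(A) = {39, 40}, ∂A = {40}.

Closed sets in (X, τ) are complements of opens:
  closed(X, τ) = {∅, {40}, {41}, {38, 41}, {39, 40}, {40, 41}, {38, 40, 41}, {39, 40, 41}, {38, 39, 40, 41}}.
int(A) = ⋃ {U ∈ τ : U ⊆ A}. Opens contained in A: ∅, {39}.
Taking the union of these: int(A) = {39}.
cl(A) = ⋂ {C closed : A ⊆ C}. Closed sets containing A: {39, 40}, {39, 40, 41}, {38, 39, 40, 41}.
Intersecting these: cl(A) = {39, 40}.
∂A = cl(A) ∖ int(A) = {39, 40} ∖ {39} = {40}.


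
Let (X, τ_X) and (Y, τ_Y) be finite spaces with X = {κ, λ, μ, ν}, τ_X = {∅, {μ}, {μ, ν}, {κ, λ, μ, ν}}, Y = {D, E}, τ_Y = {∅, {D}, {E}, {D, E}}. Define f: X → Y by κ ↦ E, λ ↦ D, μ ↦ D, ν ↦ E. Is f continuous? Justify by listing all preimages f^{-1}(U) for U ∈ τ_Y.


f is NOT continuous.

Compute f^{-1}(U) for each U ∈ τ_Y:
  U = ∅: f^{-1}(U) = ∅ ∈ τ_X ✓.
  U = {D}: f^{-1}(U) = {λ, μ} ∉ τ_X ✗.
  U = {E}: f^{-1}(U) = {κ, ν} ∉ τ_X ✗.
  U = {D, E}: f^{-1}(U) = {κ, λ, μ, ν} ∈ τ_X ✓.
Found U = {D} with f^{-1}(U) = {λ, μ} not in τ_X. Therefore f is NOT continuous.


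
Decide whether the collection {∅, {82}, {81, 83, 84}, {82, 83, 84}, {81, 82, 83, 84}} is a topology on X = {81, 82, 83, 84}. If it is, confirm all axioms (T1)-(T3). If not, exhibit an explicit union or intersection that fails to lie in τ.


τ is NOT a topology on X.

Axiom (T1): ∅ ∈ τ? Yes; X ∈ τ? Yes.
Axiom (T2/T3): check pairwise unions and intersections of members of τ.
Counterexample for (T3): {81, 83, 84} ∩ {82, 83, 84} = {83, 84} ∉ τ. Therefore τ is NOT a topology.


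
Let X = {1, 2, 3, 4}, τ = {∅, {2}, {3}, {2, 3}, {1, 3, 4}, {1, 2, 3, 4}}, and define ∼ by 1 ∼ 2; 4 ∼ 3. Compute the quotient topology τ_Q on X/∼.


X/∼ = {[1=2], [3=4]}; |τ_Q| = 2.

Equivalence classes: [1=2], [3=4].
Quotient map π: X → X/∼ sends 1 ↦ [1=2], 2 ↦ [1=2], 3 ↦ [3=4], 4 ↦ [3=4].
For each subset V ⊆ X/∼, compute π^{-1}(V) ⊆ X and check whether π^{-1}(V) ∈ τ. V is open in τ_Q iff π^{-1}(V) ∈ τ.
  V = {}: π^{-1}(V) = ∅ ∈ τ ✓.
  V = {[1=2]}: π^{-1}(V) = {1, 2} ∉ τ ✗.
  V = {[3=4]}: π^{-1}(V) = {3, 4} ∉ τ ✗.
  V = {[1=2], [3=4]}: π^{-1}(V) = {1, 2, 3, 4} ∈ τ ✓.
Open sets in the quotient: τ_Q = {{}, {[1=2], [3=4]}} (2 elements).


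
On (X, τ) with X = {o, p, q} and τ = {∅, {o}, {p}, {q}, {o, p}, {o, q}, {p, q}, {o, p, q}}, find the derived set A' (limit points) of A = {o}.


A' = ∅

For each x ∈ X, list the open sets U ∈ τ with x ∈ U, then check whether U ∩ (A ∖ {x}) ≠ ∅ for every such U.
  x = o: open {o} ∋ x has {o} ∩ (A ∖ {o}) = ∅, so x is NOT a limit point.
  x = p: open {p} ∋ x has {p} ∩ (A ∖ {p}) = ∅, so x is NOT a limit point.
  x = q: open {q} ∋ x has {q} ∩ (A ∖ {q}) = ∅, so x is NOT a limit point.
Collecting: A' = ∅.


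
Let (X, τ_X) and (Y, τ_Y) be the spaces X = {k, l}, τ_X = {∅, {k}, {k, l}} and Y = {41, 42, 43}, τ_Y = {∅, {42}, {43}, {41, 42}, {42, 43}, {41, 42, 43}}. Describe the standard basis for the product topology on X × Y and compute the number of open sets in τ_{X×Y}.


Basis B = {∅ × ∅, {k} × {42}, {k} × {43}, {k} × {41, 42}, {k} × {42, 43}, {k, l} × {42}, {k, l} × {43}, {k} × {41, 42, 43}, {k, l} × {41, 42}, {k, l} × {42, 43}, {k, l} × {41, 42, 43}}; |τ_{X×Y}| = 18.

Enumerate products U × V with U ∈ τ_X, V ∈ τ_Y (deduplicated):
  ∅ × ∅ = {} (∅)
  {k} × {42} = {(k,42)}
  {k} × {43} = {(k,43)}
  {k} × {41, 42} = {(k,41), (k,42)}
  {k} × {42, 43} = {(k,42), (k,43)}
  {k, l} × {42} = {(k,42), (l,42)}
  {k, l} × {43} = {(k,43), (l,43)}
  {k} × {41, 42, 43} = {(k,41), (k,42), (k,43)}
  {k, l} × {41, 42} = {(k,41), (k,42), (l,41), (l,42)}
  {k, l} × {42, 43} = {(k,42), (k,43), (l,42), (l,43)}
  {k, l} × {41, 42, 43} = {(k,41), (k,42), (k,43), (l,41), (l,42), (l,43)}
These 11 distinct sets form the basis B.
Close under arbitrary unions to get τ_{X×Y}; counting gives |τ_{X×Y}| = 18.


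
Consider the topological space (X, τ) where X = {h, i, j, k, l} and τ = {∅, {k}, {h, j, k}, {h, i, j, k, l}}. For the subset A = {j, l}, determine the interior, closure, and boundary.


int(A) = ∅, cl(A) = {h, i, j, l}, ∂A = {h, i, j, l}.

Closed sets in (X, τ) are complements of opens:
  closed(X, τ) = {∅, {i, l}, {h, i, j, l}, {h, i, j, k, l}}.
int(A) = ⋃ {U ∈ τ : U ⊆ A}. Opens contained in A: ∅.
Taking the union of these: int(A) = ∅.
cl(A) = ⋂ {C closed : A ⊆ C}. Closed sets containing A: {h, i, j, l}, {h, i, j, k, l}.
Intersecting these: cl(A) = {h, i, j, l}.
∂A = cl(A) ∖ int(A) = {h, i, j, l} ∖ ∅ = {h, i, j, l}.


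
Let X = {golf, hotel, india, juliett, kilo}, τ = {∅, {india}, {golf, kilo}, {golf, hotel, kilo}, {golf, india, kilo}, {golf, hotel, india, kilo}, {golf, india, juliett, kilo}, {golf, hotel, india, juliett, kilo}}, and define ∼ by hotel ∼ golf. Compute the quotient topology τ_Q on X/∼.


X/∼ = {[golf=hotel], [india], [juliett], [kilo]}; |τ_Q| = 5.

Equivalence classes: [golf=hotel], [india], [juliett], [kilo].
Quotient map π: X → X/∼ sends golf ↦ [golf=hotel], hotel ↦ [golf=hotel], india ↦ [india], juliett ↦ [juliett], kilo ↦ [kilo].
For each subset V ⊆ X/∼, compute π^{-1}(V) ⊆ X and check whether π^{-1}(V) ∈ τ. V is open in τ_Q iff π^{-1}(V) ∈ τ.
  V = {}: π^{-1}(V) = ∅ ∈ τ ✓.
  V = {[golf=hotel]}: π^{-1}(V) = {golf, hotel} ∉ τ ✗.
  V = {[india]}: π^{-1}(V) = {india} ∈ τ ✓.
  V = {[golf=hotel], [india]}: π^{-1}(V) = {golf, hotel, india} ∉ τ ✗.
  V = {[juliett]}: π^{-1}(V) = {juliett} ∉ τ ✗.
  V = {[golf=hotel], [juliett]}: π^{-1}(V) = {golf, hotel, juliett} ∉ τ ✗.
  V = {[india], [juliett]}: π^{-1}(V) = {india, juliett} ∉ τ ✗.
  V = {[golf=hotel], [india], [juliett]}: π^{-1}(V) = {golf, hotel, india, juliett} ∉ τ ✗.
  V = {[kilo]}: π^{-1}(V) = {kilo} ∉ τ ✗.
  V = {[golf=hotel], [kilo]}: π^{-1}(V) = {golf, hotel, kilo} ∈ τ ✓.
  V = {[india], [kilo]}: π^{-1}(V) = {india, kilo} ∉ τ ✗.
  V = {[golf=hotel], [india], [kilo]}: π^{-1}(V) = {golf, hotel, india, kilo} ∈ τ ✓.
  V = {[juliett], [kilo]}: π^{-1}(V) = {juliett, kilo} ∉ τ ✗.
  V = {[golf=hotel], [juliett], [kilo]}: π^{-1}(V) = {golf, hotel, juliett, kilo} ∉ τ ✗.
  V = {[india], [juliett], [kilo]}: π^{-1}(V) = {india, juliett, kilo} ∉ τ ✗.
  V = {[golf=hotel], [india], [juliett], [kilo]}: π^{-1}(V) = {golf, hotel, india, juliett, kilo} ∈ τ ✓.
Open sets in the quotient: τ_Q = {{}, {[india]}, {[golf=hotel], [kilo]}, {[golf=hotel], [india], [kilo]}, {[golf=hotel], [india], [juliett], [kilo]}} (5 elements).


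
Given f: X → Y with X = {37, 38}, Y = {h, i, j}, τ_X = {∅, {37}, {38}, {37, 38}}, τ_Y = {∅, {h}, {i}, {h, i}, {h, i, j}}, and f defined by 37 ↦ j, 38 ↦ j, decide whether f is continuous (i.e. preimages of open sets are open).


f IS continuous.

Compute f^{-1}(U) for each U ∈ τ_Y:
  U = ∅: f^{-1}(U) = ∅ ∈ τ_X ✓.
  U = {h}: f^{-1}(U) = ∅ ∈ τ_X ✓.
  U = {i}: f^{-1}(U) = ∅ ∈ τ_X ✓.
  U = {h, i}: f^{-1}(U) = ∅ ∈ τ_X ✓.
  U = {h, i, j}: f^{-1}(U) = {37, 38} ∈ τ_X ✓.
Every preimage lies in τ_X, so f IS continuous.


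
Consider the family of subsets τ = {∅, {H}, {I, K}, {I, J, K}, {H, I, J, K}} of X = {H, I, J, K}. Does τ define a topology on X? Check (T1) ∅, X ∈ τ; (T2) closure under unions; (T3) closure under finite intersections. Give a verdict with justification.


τ is NOT a topology on X.

Axiom (T1): ∅ ∈ τ? Yes; X ∈ τ? Yes.
Axiom (T2/T3): check pairwise unions and intersections of members of τ.
Counterexample for (T2): {H} ∪ {I, K} = {H, I, K} ∉ τ. Therefore τ is NOT a topology.


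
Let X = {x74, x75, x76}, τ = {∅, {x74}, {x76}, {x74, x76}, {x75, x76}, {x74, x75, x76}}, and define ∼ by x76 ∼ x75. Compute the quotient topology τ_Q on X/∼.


X/∼ = {[x74], [x75=x76]}; |τ_Q| = 4.

Equivalence classes: [x74], [x75=x76].
Quotient map π: X → X/∼ sends x74 ↦ [x74], x75 ↦ [x75=x76], x76 ↦ [x75=x76].
For each subset V ⊆ X/∼, compute π^{-1}(V) ⊆ X and check whether π^{-1}(V) ∈ τ. V is open in τ_Q iff π^{-1}(V) ∈ τ.
  V = {}: π^{-1}(V) = ∅ ∈ τ ✓.
  V = {[x74]}: π^{-1}(V) = {x74} ∈ τ ✓.
  V = {[x75=x76]}: π^{-1}(V) = {x75, x76} ∈ τ ✓.
  V = {[x74], [x75=x76]}: π^{-1}(V) = {x74, x75, x76} ∈ τ ✓.
Open sets in the quotient: τ_Q = {{}, {[x74]}, {[x75=x76]}, {[x74], [x75=x76]}} (4 elements).


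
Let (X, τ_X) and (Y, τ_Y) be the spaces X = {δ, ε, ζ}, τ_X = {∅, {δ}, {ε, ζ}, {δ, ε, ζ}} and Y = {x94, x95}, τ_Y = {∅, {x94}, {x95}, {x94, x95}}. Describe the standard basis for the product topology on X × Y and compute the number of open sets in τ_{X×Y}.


Basis B = {∅ × ∅, {δ} × {x94}, {δ} × {x95}, {δ} × {x94, x95}, {ε, ζ} × {x94}, {ε, ζ} × {x95}, {δ, ε, ζ} × {x94}, {δ, ε, ζ} × {x95}, {ε, ζ} × {x94, x95}, {δ, ε, ζ} × {x94, x95}}; |τ_{X×Y}| = 16.

Enumerate products U × V with U ∈ τ_X, V ∈ τ_Y (deduplicated):
  ∅ × ∅ = {} (∅)
  {δ} × {x94} = {(δ,x94)}
  {δ} × {x95} = {(δ,x95)}
  {δ} × {x94, x95} = {(δ,x94), (δ,x95)}
  {ε, ζ} × {x94} = {(ε,x94), (ζ,x94)}
  {ε, ζ} × {x95} = {(ε,x95), (ζ,x95)}
  {δ, ε, ζ} × {x94} = {(δ,x94), (ε,x94), (ζ,x94)}
  {δ, ε, ζ} × {x95} = {(δ,x95), (ε,x95), (ζ,x95)}
  {ε, ζ} × {x94, x95} = {(ε,x94), (ε,x95), (ζ,x94), (ζ,x95)}
  {δ, ε, ζ} × {x94, x95} = {(δ,x94), (δ,x95), (ε,x94), (ε,x95), (ζ,x94), (ζ,x95)}
These 10 distinct sets form the basis B.
Close under arbitrary unions to get τ_{X×Y}; counting gives |τ_{X×Y}| = 16.


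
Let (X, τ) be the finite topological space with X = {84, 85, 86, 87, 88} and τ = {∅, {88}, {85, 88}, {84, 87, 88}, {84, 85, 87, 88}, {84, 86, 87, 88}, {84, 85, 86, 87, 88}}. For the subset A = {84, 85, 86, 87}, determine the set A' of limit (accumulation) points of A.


A' = {84, 86, 87}

For each x ∈ X, list the open sets U ∈ τ with x ∈ U, then check whether U ∩ (A ∖ {x}) ≠ ∅ for every such U.
  x = 84: opens ∋ x are {84, 87, 88}, {84, 85, 87, 88}, {84, 86, 87, 88}, {84, 85, 86, 87, 88}; each meets A ∖ {84}, so x IS a limit point.
  x = 85: open {85, 88} ∋ x has {85, 88} ∩ (A ∖ {85}) = ∅, so x is NOT a limit point.
  x = 86: opens ∋ x are {84, 86, 87, 88}, {84, 85, 86, 87, 88}; each meets A ∖ {86}, so x IS a limit point.
  x = 87: opens ∋ x are {84, 87, 88}, {84, 85, 87, 88}, {84, 86, 87, 88}, {84, 85, 86, 87, 88}; each meets A ∖ {87}, so x IS a limit point.
  x = 88: open {88} ∋ x has {88} ∩ (A ∖ {88}) = ∅, so x is NOT a limit point.
Collecting: A' = {84, 86, 87}.


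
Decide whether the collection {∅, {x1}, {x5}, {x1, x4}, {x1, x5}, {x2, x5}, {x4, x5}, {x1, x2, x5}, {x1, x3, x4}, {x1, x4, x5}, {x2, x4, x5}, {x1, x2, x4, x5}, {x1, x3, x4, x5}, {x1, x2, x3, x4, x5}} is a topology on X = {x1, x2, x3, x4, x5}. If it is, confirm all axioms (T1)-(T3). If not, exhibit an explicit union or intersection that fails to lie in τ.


τ is NOT a topology on X.

Axiom (T1): ∅ ∈ τ? Yes; X ∈ τ? Yes.
Axiom (T2/T3): check pairwise unions and intersections of members of τ.
Counterexample for (T3): {x1, x4} ∩ {x4, x5} = {x4} ∉ τ. Therefore τ is NOT a topology.


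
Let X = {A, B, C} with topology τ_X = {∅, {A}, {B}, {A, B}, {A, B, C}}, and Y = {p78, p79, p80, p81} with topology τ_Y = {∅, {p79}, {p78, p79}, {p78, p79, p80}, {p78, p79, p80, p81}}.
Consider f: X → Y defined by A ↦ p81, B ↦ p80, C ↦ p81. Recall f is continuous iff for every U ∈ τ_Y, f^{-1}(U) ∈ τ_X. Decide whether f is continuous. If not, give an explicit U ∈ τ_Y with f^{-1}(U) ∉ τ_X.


f IS continuous.

Compute f^{-1}(U) for each U ∈ τ_Y:
  U = ∅: f^{-1}(U) = ∅ ∈ τ_X ✓.
  U = {p79}: f^{-1}(U) = ∅ ∈ τ_X ✓.
  U = {p78, p79}: f^{-1}(U) = ∅ ∈ τ_X ✓.
  U = {p78, p79, p80}: f^{-1}(U) = {B} ∈ τ_X ✓.
  U = {p78, p79, p80, p81}: f^{-1}(U) = {A, B, C} ∈ τ_X ✓.
Every preimage lies in τ_X, so f IS continuous.


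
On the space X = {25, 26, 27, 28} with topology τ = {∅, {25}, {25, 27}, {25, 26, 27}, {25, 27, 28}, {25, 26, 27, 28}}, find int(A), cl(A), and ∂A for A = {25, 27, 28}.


int(A) = {25, 27, 28}, cl(A) = {25, 26, 27, 28}, ∂A = {26}.

Closed sets in (X, τ) are complements of opens:
  closed(X, τ) = {∅, {26}, {28}, {26, 28}, {26, 27, 28}, {25, 26, 27, 28}}.
int(A) = ⋃ {U ∈ τ : U ⊆ A}. Opens contained in A: ∅, {25}, {25, 27}, {25, 27, 28}.
Taking the union of these: int(A) = {25, 27, 28}.
cl(A) = ⋂ {C closed : A ⊆ C}. Closed sets containing A: {25, 26, 27, 28}.
Intersecting these: cl(A) = {25, 26, 27, 28}.
∂A = cl(A) ∖ int(A) = {25, 26, 27, 28} ∖ {25, 27, 28} = {26}.


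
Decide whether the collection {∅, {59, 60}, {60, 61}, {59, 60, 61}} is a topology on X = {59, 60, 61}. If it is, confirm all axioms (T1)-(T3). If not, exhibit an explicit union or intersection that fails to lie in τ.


τ is NOT a topology on X.

Axiom (T1): ∅ ∈ τ? Yes; X ∈ τ? Yes.
Axiom (T2/T3): check pairwise unions and intersections of members of τ.
Counterexample for (T3): {59, 60} ∩ {60, 61} = {60} ∉ τ. Therefore τ is NOT a topology.


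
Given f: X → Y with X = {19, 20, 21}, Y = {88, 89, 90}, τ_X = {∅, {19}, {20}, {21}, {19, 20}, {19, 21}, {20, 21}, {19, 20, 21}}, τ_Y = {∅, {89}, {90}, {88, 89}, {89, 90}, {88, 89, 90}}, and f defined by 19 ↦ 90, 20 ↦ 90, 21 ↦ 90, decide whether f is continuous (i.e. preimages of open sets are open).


f IS continuous.

Compute f^{-1}(U) for each U ∈ τ_Y:
  U = ∅: f^{-1}(U) = ∅ ∈ τ_X ✓.
  U = {89}: f^{-1}(U) = ∅ ∈ τ_X ✓.
  U = {90}: f^{-1}(U) = {19, 20, 21} ∈ τ_X ✓.
  U = {88, 89}: f^{-1}(U) = ∅ ∈ τ_X ✓.
  U = {89, 90}: f^{-1}(U) = {19, 20, 21} ∈ τ_X ✓.
  U = {88, 89, 90}: f^{-1}(U) = {19, 20, 21} ∈ τ_X ✓.
Every preimage lies in τ_X, so f IS continuous.


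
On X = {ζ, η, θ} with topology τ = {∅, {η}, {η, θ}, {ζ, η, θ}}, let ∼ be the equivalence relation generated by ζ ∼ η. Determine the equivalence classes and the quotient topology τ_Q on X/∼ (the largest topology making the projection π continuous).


X/∼ = {[ζ=η], [θ]}; |τ_Q| = 2.

Equivalence classes: [ζ=η], [θ].
Quotient map π: X → X/∼ sends ζ ↦ [ζ=η], η ↦ [ζ=η], θ ↦ [θ].
For each subset V ⊆ X/∼, compute π^{-1}(V) ⊆ X and check whether π^{-1}(V) ∈ τ. V is open in τ_Q iff π^{-1}(V) ∈ τ.
  V = {}: π^{-1}(V) = ∅ ∈ τ ✓.
  V = {[ζ=η]}: π^{-1}(V) = {ζ, η} ∉ τ ✗.
  V = {[θ]}: π^{-1}(V) = {θ} ∉ τ ✗.
  V = {[ζ=η], [θ]}: π^{-1}(V) = {ζ, η, θ} ∈ τ ✓.
Open sets in the quotient: τ_Q = {{}, {[ζ=η], [θ]}} (2 elements).


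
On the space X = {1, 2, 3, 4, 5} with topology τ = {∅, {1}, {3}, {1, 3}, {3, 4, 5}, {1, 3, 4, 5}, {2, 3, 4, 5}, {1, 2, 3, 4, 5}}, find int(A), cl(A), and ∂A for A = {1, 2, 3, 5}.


int(A) = {1, 3}, cl(A) = {1, 2, 3, 4, 5}, ∂A = {2, 4, 5}.

Closed sets in (X, τ) are complements of opens:
  closed(X, τ) = {∅, {1}, {2}, {1, 2}, {2, 4, 5}, {1, 2, 4, 5}, {2, 3, 4, 5}, {1, 2, 3, 4, 5}}.
int(A) = ⋃ {U ∈ τ : U ⊆ A}. Opens contained in A: ∅, {1}, {3}, {1, 3}.
Taking the union of these: int(A) = {1, 3}.
cl(A) = ⋂ {C closed : A ⊆ C}. Closed sets containing A: {1, 2, 3, 4, 5}.
Intersecting these: cl(A) = {1, 2, 3, 4, 5}.
∂A = cl(A) ∖ int(A) = {1, 2, 3, 4, 5} ∖ {1, 3} = {2, 4, 5}.


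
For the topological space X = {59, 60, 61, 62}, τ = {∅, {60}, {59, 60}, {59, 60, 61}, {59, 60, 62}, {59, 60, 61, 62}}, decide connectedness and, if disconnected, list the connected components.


(X, τ) is connected.

Find clopen sets (U ∈ τ with X ∖ U ∈ τ):
  U = ∅, X ∖ U = {59, 60, 61, 62} — both open, so U is clopen.
  U = {59, 60, 61, 62}, X ∖ U = ∅ — both open, so U is clopen.
Only trivial clopens (∅ and X) exist, so (X, τ) is connected.
Compute connected components by grouping points that agree on all clopens:
  component: {59, 60, 61, 62}


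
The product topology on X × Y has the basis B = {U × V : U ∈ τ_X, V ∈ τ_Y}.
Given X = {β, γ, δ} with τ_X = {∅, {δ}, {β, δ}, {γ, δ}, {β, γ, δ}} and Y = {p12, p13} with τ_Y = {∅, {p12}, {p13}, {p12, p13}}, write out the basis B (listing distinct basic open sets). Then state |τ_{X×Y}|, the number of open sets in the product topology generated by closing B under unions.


Basis B = {∅ × ∅, {δ} × {p12}, {δ} × {p13}, {β, δ} × {p12}, {β, δ} × {p13}, {γ, δ} × {p12}, {γ, δ} × {p13}, {δ} × {p12, p13}, {β, γ, δ} × {p12}, {β, γ, δ} × {p13}, {β, δ} × {p12, p13}, {γ, δ} × {p12, p13}, {β, γ, δ} × {p12, p13}}; |τ_{X×Y}| = 25.

Enumerate products U × V with U ∈ τ_X, V ∈ τ_Y (deduplicated):
  ∅ × ∅ = {} (∅)
  {δ} × {p12} = {(δ,p12)}
  {δ} × {p13} = {(δ,p13)}
  {β, δ} × {p12} = {(β,p12), (δ,p12)}
  {β, δ} × {p13} = {(β,p13), (δ,p13)}
  {γ, δ} × {p12} = {(γ,p12), (δ,p12)}
  {γ, δ} × {p13} = {(γ,p13), (δ,p13)}
  {δ} × {p12, p13} = {(δ,p12), (δ,p13)}
  {β, γ, δ} × {p12} = {(β,p12), (γ,p12), (δ,p12)}
  {β, γ, δ} × {p13} = {(β,p13), (γ,p13), (δ,p13)}
  {β, δ} × {p12, p13} = {(β,p12), (β,p13), (δ,p12), (δ,p13)}
  {γ, δ} × {p12, p13} = {(γ,p12), (γ,p13), (δ,p12), (δ,p13)}
  {β, γ, δ} × {p12, p13} = {(β,p12), (β,p13), (γ,p12), (γ,p13), (δ,p12), (δ,p13)}
These 13 distinct sets form the basis B.
Close under arbitrary unions to get τ_{X×Y}; counting gives |τ_{X×Y}| = 25.


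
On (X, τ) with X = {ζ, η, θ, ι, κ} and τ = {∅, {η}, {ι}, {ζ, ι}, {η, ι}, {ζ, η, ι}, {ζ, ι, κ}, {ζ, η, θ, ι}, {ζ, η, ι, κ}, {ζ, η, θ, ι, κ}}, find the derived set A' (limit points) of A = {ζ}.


A' = {θ, κ}

For each x ∈ X, list the open sets U ∈ τ with x ∈ U, then check whether U ∩ (A ∖ {x}) ≠ ∅ for every such U.
  x = ζ: open {ζ, ι} ∋ x has {ζ, ι} ∩ (A ∖ {ζ}) = ∅, so x is NOT a limit point.
  x = η: open {η} ∋ x has {η} ∩ (A ∖ {η}) = ∅, so x is NOT a limit point.
  x = θ: opens ∋ x are {ζ, η, θ, ι}, {ζ, η, θ, ι, κ}; each meets A ∖ {θ}, so x IS a limit point.
  x = ι: open {ι} ∋ x has {ι} ∩ (A ∖ {ι}) = ∅, so x is NOT a limit point.
  x = κ: opens ∋ x are {ζ, ι, κ}, {ζ, η, ι, κ}, {ζ, η, θ, ι, κ}; each meets A ∖ {κ}, so x IS a limit point.
Collecting: A' = {θ, κ}.


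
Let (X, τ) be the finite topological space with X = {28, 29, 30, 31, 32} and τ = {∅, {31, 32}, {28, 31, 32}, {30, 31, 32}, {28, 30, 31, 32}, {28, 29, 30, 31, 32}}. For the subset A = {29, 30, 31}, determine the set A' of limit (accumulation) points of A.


A' = {28, 29, 30, 32}

For each x ∈ X, list the open sets U ∈ τ with x ∈ U, then check whether U ∩ (A ∖ {x}) ≠ ∅ for every such U.
  x = 28: opens ∋ x are {28, 31, 32}, {28, 30, 31, 32}, {28, 29, 30, 31, 32}; each meets A ∖ {28}, so x IS a limit point.
  x = 29: opens ∋ x are {28, 29, 30, 31, 32}; each meets A ∖ {29}, so x IS a limit point.
  x = 30: opens ∋ x are {30, 31, 32}, {28, 30, 31, 32}, {28, 29, 30, 31, 32}; each meets A ∖ {30}, so x IS a limit point.
  x = 31: open {31, 32} ∋ x has {31, 32} ∩ (A ∖ {31}) = ∅, so x is NOT a limit point.
  x = 32: opens ∋ x are {31, 32}, {28, 31, 32}, {30, 31, 32}, {28, 30, 31, 32}, {28, 29, 30, 31, 32}; each meets A ∖ {32}, so x IS a limit point.
Collecting: A' = {28, 29, 30, 32}.


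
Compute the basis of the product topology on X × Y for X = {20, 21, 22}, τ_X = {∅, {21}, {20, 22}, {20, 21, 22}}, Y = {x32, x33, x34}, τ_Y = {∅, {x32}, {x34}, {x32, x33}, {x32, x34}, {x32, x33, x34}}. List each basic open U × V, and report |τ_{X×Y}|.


Basis B = {∅ × ∅, {21} × {x32}, {21} × {x34}, {20, 22} × {x32}, {20, 22} × {x34}, {21} × {x32, x33}, {21} × {x32, x34}, {20, 21, 22} × {x32}, {20, 21, 22} × {x34}, {21} × {x32, x33, x34}, {20, 22} × {x32, x33}, {20, 22} × {x32, x34}, {20, 22} × {x32, x33, x34}, {20, 21, 22} × {x32, x33}, {20, 21, 22} × {x32, x34}, {20, 21, 22} × {x32, x33, x34}}; |τ_{X×Y}| = 36.

Enumerate products U × V with U ∈ τ_X, V ∈ τ_Y (deduplicated):
  ∅ × ∅ = {} (∅)
  {21} × {x32} = {(21,x32)}
  {21} × {x34} = {(21,x34)}
  {20, 22} × {x32} = {(20,x32), (22,x32)}
  {20, 22} × {x34} = {(20,x34), (22,x34)}
  {21} × {x32, x33} = {(21,x32), (21,x33)}
  {21} × {x32, x34} = {(21,x32), (21,x34)}
  {20, 21, 22} × {x32} = {(20,x32), (21,x32), (22,x32)}
  {20, 21, 22} × {x34} = {(20,x34), (21,x34), (22,x34)}
  {21} × {x32, x33, x34} = {(21,x32), (21,x33), (21,x34)}
  {20, 22} × {x32, x33} = {(20,x32), (20,x33), (22,x32), (22,x33)}
  {20, 22} × {x32, x34} = {(20,x32), (20,x34), (22,x32), (22,x34)}
  {20, 22} × {x32, x33, x34} = {(20,x32), (20,x33), (20,x34), (22,x32), (22,x33), (22,x34)}
  {20, 21, 22} × {x32, x33} = {(20,x32), (20,x33), (21,x32), (21,x33), (22,x32), (22,x33)}
  {20, 21, 22} × {x32, x34} = {(20,x32), (20,x34), (21,x32), (21,x34), (22,x32), (22,x34)}
  {20, 21, 22} × {x32, x33, x34} = {(20,x32), (20,x33), (20,x34), (21,x32), (21,x33), (21,x34), (22,x32), (22,x33), (22,x34)}
These 16 distinct sets form the basis B.
Close under arbitrary unions to get τ_{X×Y}; counting gives |τ_{X×Y}| = 36.


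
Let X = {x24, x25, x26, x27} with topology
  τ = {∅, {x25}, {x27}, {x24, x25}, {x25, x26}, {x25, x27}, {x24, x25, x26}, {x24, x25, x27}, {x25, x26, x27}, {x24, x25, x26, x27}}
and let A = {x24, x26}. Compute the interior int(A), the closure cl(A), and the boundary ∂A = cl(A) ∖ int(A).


int(A) = ∅, cl(A) = {x24, x26}, ∂A = {x24, x26}.

Closed sets in (X, τ) are complements of opens:
  closed(X, τ) = {∅, {x24}, {x26}, {x27}, {x24, x26}, {x24, x27}, {x26, x27}, {x24, x25, x26}, {x24, x26, x27}, {x24, x25, x26, x27}}.
int(A) = ⋃ {U ∈ τ : U ⊆ A}. Opens contained in A: ∅.
Taking the union of these: int(A) = ∅.
cl(A) = ⋂ {C closed : A ⊆ C}. Closed sets containing A: {x24, x26}, {x24, x25, x26}, {x24, x26, x27}, {x24, x25, x26, x27}.
Intersecting these: cl(A) = {x24, x26}.
∂A = cl(A) ∖ int(A) = {x24, x26} ∖ ∅ = {x24, x26}.


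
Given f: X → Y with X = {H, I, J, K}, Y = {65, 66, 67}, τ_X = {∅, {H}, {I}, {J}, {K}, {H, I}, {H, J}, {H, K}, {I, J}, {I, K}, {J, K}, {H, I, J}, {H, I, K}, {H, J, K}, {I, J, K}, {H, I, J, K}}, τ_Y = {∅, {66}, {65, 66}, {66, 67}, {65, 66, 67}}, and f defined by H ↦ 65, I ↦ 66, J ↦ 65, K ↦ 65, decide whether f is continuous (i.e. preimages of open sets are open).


f IS continuous.

Compute f^{-1}(U) for each U ∈ τ_Y:
  U = ∅: f^{-1}(U) = ∅ ∈ τ_X ✓.
  U = {66}: f^{-1}(U) = {I} ∈ τ_X ✓.
  U = {65, 66}: f^{-1}(U) = {H, I, J, K} ∈ τ_X ✓.
  U = {66, 67}: f^{-1}(U) = {I} ∈ τ_X ✓.
  U = {65, 66, 67}: f^{-1}(U) = {H, I, J, K} ∈ τ_X ✓.
Every preimage lies in τ_X, so f IS continuous.


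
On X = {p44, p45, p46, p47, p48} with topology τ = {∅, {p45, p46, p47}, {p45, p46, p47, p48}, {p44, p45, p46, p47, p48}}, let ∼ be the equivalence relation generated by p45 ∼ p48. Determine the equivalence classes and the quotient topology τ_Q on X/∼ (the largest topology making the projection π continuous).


X/∼ = {[p44], [p45=p48], [p46], [p47]}; |τ_Q| = 3.

Equivalence classes: [p44], [p45=p48], [p46], [p47].
Quotient map π: X → X/∼ sends p44 ↦ [p44], p45 ↦ [p45=p48], p46 ↦ [p46], p47 ↦ [p47], p48 ↦ [p45=p48].
For each subset V ⊆ X/∼, compute π^{-1}(V) ⊆ X and check whether π^{-1}(V) ∈ τ. V is open in τ_Q iff π^{-1}(V) ∈ τ.
  V = {}: π^{-1}(V) = ∅ ∈ τ ✓.
  V = {[p44]}: π^{-1}(V) = {p44} ∉ τ ✗.
  V = {[p45=p48]}: π^{-1}(V) = {p45, p48} ∉ τ ✗.
  V = {[p44], [p45=p48]}: π^{-1}(V) = {p44, p45, p48} ∉ τ ✗.
  V = {[p46]}: π^{-1}(V) = {p46} ∉ τ ✗.
  V = {[p44], [p46]}: π^{-1}(V) = {p44, p46} ∉ τ ✗.
  V = {[p45=p48], [p46]}: π^{-1}(V) = {p45, p46, p48} ∉ τ ✗.
  V = {[p44], [p45=p48], [p46]}: π^{-1}(V) = {p44, p45, p46, p48} ∉ τ ✗.
  V = {[p47]}: π^{-1}(V) = {p47} ∉ τ ✗.
  V = {[p44], [p47]}: π^{-1}(V) = {p44, p47} ∉ τ ✗.
  V = {[p45=p48], [p47]}: π^{-1}(V) = {p45, p47, p48} ∉ τ ✗.
  V = {[p44], [p45=p48], [p47]}: π^{-1}(V) = {p44, p45, p47, p48} ∉ τ ✗.
  V = {[p46], [p47]}: π^{-1}(V) = {p46, p47} ∉ τ ✗.
  V = {[p44], [p46], [p47]}: π^{-1}(V) = {p44, p46, p47} ∉ τ ✗.
  V = {[p45=p48], [p46], [p47]}: π^{-1}(V) = {p45, p46, p47, p48} ∈ τ ✓.
  V = {[p44], [p45=p48], [p46], [p47]}: π^{-1}(V) = {p44, p45, p46, p47, p48} ∈ τ ✓.
Open sets in the quotient: τ_Q = {{}, {[p45=p48], [p46], [p47]}, {[p44], [p45=p48], [p46], [p47]}} (3 elements).


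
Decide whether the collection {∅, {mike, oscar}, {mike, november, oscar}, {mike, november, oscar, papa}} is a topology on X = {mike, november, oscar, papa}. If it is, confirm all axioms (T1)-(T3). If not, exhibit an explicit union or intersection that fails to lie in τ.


τ IS a topology on X.

Axiom (T1): ∅ ∈ τ? Yes; X ∈ τ? Yes.
Axiom (T2/T3): check pairwise unions and intersections of members of τ.
All pairwise intersections and unions checked — each lies in τ. Therefore τ satisfies (T1), (T2), (T3): it IS a topology on X.


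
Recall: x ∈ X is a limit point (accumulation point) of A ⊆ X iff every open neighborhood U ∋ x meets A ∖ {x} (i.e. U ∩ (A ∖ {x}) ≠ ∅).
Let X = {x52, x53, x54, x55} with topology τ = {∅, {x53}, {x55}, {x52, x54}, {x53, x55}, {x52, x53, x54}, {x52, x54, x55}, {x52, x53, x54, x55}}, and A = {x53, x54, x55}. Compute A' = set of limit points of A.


A' = {x52}

For each x ∈ X, list the open sets U ∈ τ with x ∈ U, then check whether U ∩ (A ∖ {x}) ≠ ∅ for every such U.
  x = x52: opens ∋ x are {x52, x54}, {x52, x53, x54}, {x52, x54, x55}, {x52, x53, x54, x55}; each meets A ∖ {x52}, so x IS a limit point.
  x = x53: open {x53} ∋ x has {x53} ∩ (A ∖ {x53}) = ∅, so x is NOT a limit point.
  x = x54: open {x52, x54} ∋ x has {x52, x54} ∩ (A ∖ {x54}) = ∅, so x is NOT a limit point.
  x = x55: open {x55} ∋ x has {x55} ∩ (A ∖ {x55}) = ∅, so x is NOT a limit point.
Collecting: A' = {x52}.


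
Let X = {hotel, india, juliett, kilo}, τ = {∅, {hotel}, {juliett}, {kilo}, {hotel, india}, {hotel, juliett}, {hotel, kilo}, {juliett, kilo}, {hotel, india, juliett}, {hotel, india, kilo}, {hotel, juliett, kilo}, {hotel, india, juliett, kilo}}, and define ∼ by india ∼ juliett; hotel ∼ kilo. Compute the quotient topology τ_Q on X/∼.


X/∼ = {[hotel=kilo], [india=juliett]}; |τ_Q| = 3.

Equivalence classes: [hotel=kilo], [india=juliett].
Quotient map π: X → X/∼ sends hotel ↦ [hotel=kilo], india ↦ [india=juliett], juliett ↦ [india=juliett], kilo ↦ [hotel=kilo].
For each subset V ⊆ X/∼, compute π^{-1}(V) ⊆ X and check whether π^{-1}(V) ∈ τ. V is open in τ_Q iff π^{-1}(V) ∈ τ.
  V = {}: π^{-1}(V) = ∅ ∈ τ ✓.
  V = {[hotel=kilo]}: π^{-1}(V) = {hotel, kilo} ∈ τ ✓.
  V = {[india=juliett]}: π^{-1}(V) = {india, juliett} ∉ τ ✗.
  V = {[hotel=kilo], [india=juliett]}: π^{-1}(V) = {hotel, india, juliett, kilo} ∈ τ ✓.
Open sets in the quotient: τ_Q = {{}, {[hotel=kilo]}, {[hotel=kilo], [india=juliett]}} (3 elements).


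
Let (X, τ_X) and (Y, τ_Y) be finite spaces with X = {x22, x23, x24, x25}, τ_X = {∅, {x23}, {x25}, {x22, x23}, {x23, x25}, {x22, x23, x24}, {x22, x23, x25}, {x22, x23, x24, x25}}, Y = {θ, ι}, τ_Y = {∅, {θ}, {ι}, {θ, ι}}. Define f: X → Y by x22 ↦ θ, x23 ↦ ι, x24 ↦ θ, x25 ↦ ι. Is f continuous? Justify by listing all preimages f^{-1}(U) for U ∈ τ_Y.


f is NOT continuous.

Compute f^{-1}(U) for each U ∈ τ_Y:
  U = ∅: f^{-1}(U) = ∅ ∈ τ_X ✓.
  U = {θ}: f^{-1}(U) = {x22, x24} ∉ τ_X ✗.
  U = {ι}: f^{-1}(U) = {x23, x25} ∈ τ_X ✓.
  U = {θ, ι}: f^{-1}(U) = {x22, x23, x24, x25} ∈ τ_X ✓.
Found U = {θ} with f^{-1}(U) = {x22, x24} not in τ_X. Therefore f is NOT continuous.


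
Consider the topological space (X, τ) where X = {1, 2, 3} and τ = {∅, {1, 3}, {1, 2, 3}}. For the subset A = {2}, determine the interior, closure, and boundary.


int(A) = ∅, cl(A) = {2}, ∂A = {2}.

Closed sets in (X, τ) are complements of opens:
  closed(X, τ) = {∅, {2}, {1, 2, 3}}.
int(A) = ⋃ {U ∈ τ : U ⊆ A}. Opens contained in A: ∅.
Taking the union of these: int(A) = ∅.
cl(A) = ⋂ {C closed : A ⊆ C}. Closed sets containing A: {2}, {1, 2, 3}.
Intersecting these: cl(A) = {2}.
∂A = cl(A) ∖ int(A) = {2} ∖ ∅ = {2}.


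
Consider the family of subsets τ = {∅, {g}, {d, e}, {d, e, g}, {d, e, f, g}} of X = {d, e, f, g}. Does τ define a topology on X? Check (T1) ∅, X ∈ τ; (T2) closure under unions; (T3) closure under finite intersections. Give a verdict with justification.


τ IS a topology on X.

Axiom (T1): ∅ ∈ τ? Yes; X ∈ τ? Yes.
Axiom (T2/T3): check pairwise unions and intersections of members of τ.
All pairwise intersections and unions checked — each lies in τ. Therefore τ satisfies (T1), (T2), (T3): it IS a topology on X.


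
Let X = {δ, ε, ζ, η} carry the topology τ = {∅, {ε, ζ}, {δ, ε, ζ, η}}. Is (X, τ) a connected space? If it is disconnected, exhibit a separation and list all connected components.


(X, τ) is connected.

Find clopen sets (U ∈ τ with X ∖ U ∈ τ):
  U = ∅, X ∖ U = {δ, ε, ζ, η} — both open, so U is clopen.
  U = {δ, ε, ζ, η}, X ∖ U = ∅ — both open, so U is clopen.
Only trivial clopens (∅ and X) exist, so (X, τ) is connected.
Compute connected components by grouping points that agree on all clopens:
  component: {δ, ε, ζ, η}


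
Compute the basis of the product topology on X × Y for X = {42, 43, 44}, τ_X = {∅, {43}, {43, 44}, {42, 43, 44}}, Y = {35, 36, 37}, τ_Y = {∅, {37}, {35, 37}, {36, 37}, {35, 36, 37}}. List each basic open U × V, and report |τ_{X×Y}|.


Basis B = {∅ × ∅, {43} × {37}, {43} × {35, 37}, {43} × {36, 37}, {43, 44} × {37}, {42, 43, 44} × {37}, {43} × {35, 36, 37}, {43, 44} × {35, 37}, {43, 44} × {36, 37}, {42, 43, 44} × {35, 37}, {42, 43, 44} × {36, 37}, {43, 44} × {35, 36, 37}, {42, 43, 44} × {35, 36, 37}}; |τ_{X×Y}| = 30.

Enumerate products U × V with U ∈ τ_X, V ∈ τ_Y (deduplicated):
  ∅ × ∅ = {} (∅)
  {43} × {37} = {(43,37)}
  {43} × {35, 37} = {(43,35), (43,37)}
  {43} × {36, 37} = {(43,36), (43,37)}
  {43, 44} × {37} = {(43,37), (44,37)}
  {42, 43, 44} × {37} = {(42,37), (43,37), (44,37)}
  {43} × {35, 36, 37} = {(43,35), (43,36), (43,37)}
  {43, 44} × {35, 37} = {(43,35), (43,37), (44,35), (44,37)}
  {43, 44} × {36, 37} = {(43,36), (43,37), (44,36), (44,37)}
  {42, 43, 44} × {35, 37} = {(42,35), (42,37), (43,35), (43,37), (44,35), (44,37)}
  {42, 43, 44} × {36, 37} = {(42,36), (42,37), (43,36), (43,37), (44,36), (44,37)}
  {43, 44} × {35, 36, 37} = {(43,35), (43,36), (43,37), (44,35), (44,36), (44,37)}
  {42, 43, 44} × {35, 36, 37} = {(42,35), (42,36), (42,37), (43,35), (43,36), (43,37), (44,35), (44,36), (44,37)}
These 13 distinct sets form the basis B.
Close under arbitrary unions to get τ_{X×Y}; counting gives |τ_{X×Y}| = 30.


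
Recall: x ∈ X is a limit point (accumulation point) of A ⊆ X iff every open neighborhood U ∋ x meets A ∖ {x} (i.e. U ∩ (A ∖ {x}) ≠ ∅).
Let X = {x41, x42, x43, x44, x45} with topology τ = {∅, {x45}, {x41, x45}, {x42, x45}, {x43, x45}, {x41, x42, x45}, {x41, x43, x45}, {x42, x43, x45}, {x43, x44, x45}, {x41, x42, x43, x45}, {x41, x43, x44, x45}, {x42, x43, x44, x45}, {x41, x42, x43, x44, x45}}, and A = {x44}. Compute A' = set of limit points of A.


A' = ∅

For each x ∈ X, list the open sets U ∈ τ with x ∈ U, then check whether U ∩ (A ∖ {x}) ≠ ∅ for every such U.
  x = x41: open {x41, x45} ∋ x has {x41, x45} ∩ (A ∖ {x41}) = ∅, so x is NOT a limit point.
  x = x42: open {x42, x45} ∋ x has {x42, x45} ∩ (A ∖ {x42}) = ∅, so x is NOT a limit point.
  x = x43: open {x43, x45} ∋ x has {x43, x45} ∩ (A ∖ {x43}) = ∅, so x is NOT a limit point.
  x = x44: open {x43, x44, x45} ∋ x has {x43, x44, x45} ∩ (A ∖ {x44}) = ∅, so x is NOT a limit point.
  x = x45: open {x45} ∋ x has {x45} ∩ (A ∖ {x45}) = ∅, so x is NOT a limit point.
Collecting: A' = ∅.


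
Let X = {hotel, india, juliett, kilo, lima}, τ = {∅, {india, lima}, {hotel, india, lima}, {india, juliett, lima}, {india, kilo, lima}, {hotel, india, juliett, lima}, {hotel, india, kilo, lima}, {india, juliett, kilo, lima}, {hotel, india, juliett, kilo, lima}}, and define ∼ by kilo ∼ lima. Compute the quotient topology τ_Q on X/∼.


X/∼ = {[hotel], [india], [juliett], [kilo=lima]}; |τ_Q| = 5.

Equivalence classes: [hotel], [india], [juliett], [kilo=lima].
Quotient map π: X → X/∼ sends hotel ↦ [hotel], india ↦ [india], juliett ↦ [juliett], kilo ↦ [kilo=lima], lima ↦ [kilo=lima].
For each subset V ⊆ X/∼, compute π^{-1}(V) ⊆ X and check whether π^{-1}(V) ∈ τ. V is open in τ_Q iff π^{-1}(V) ∈ τ.
  V = {}: π^{-1}(V) = ∅ ∈ τ ✓.
  V = {[hotel]}: π^{-1}(V) = {hotel} ∉ τ ✗.
  V = {[india]}: π^{-1}(V) = {india} ∉ τ ✗.
  V = {[hotel], [india]}: π^{-1}(V) = {hotel, india} ∉ τ ✗.
  V = {[juliett]}: π^{-1}(V) = {juliett} ∉ τ ✗.
  V = {[hotel], [juliett]}: π^{-1}(V) = {hotel, juliett} ∉ τ ✗.
  V = {[india], [juliett]}: π^{-1}(V) = {india, juliett} ∉ τ ✗.
  V = {[hotel], [india], [juliett]}: π^{-1}(V) = {hotel, india, juliett} ∉ τ ✗.
  V = {[kilo=lima]}: π^{-1}(V) = {kilo, lima} ∉ τ ✗.
  V = {[hotel], [kilo=lima]}: π^{-1}(V) = {hotel, kilo, lima} ∉ τ ✗.
  V = {[india], [kilo=lima]}: π^{-1}(V) = {india, kilo, lima} ∈ τ ✓.
  V = {[hotel], [india], [kilo=lima]}: π^{-1}(V) = {hotel, india, kilo, lima} ∈ τ ✓.
  V = {[juliett], [kilo=lima]}: π^{-1}(V) = {juliett, kilo, lima} ∉ τ ✗.
  V = {[hotel], [juliett], [kilo=lima]}: π^{-1}(V) = {hotel, juliett, kilo, lima} ∉ τ ✗.
  V = {[india], [juliett], [kilo=lima]}: π^{-1}(V) = {india, juliett, kilo, lima} ∈ τ ✓.
  V = {[hotel], [india], [juliett], [kilo=lima]}: π^{-1}(V) = {hotel, india, juliett, kilo, lima} ∈ τ ✓.
Open sets in the quotient: τ_Q = {{}, {[india], [kilo=lima]}, {[hotel], [india], [kilo=lima]}, {[india], [juliett], [kilo=lima]}, {[hotel], [india], [juliett], [kilo=lima]}} (5 elements).


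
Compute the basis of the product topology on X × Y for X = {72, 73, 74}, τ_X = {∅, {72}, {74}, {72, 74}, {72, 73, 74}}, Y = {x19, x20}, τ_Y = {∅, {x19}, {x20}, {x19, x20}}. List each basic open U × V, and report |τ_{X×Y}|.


Basis B = {∅ × ∅, {72} × {x19}, {72} × {x20}, {74} × {x19}, {74} × {x20}, {72} × {x19, x20}, {72, 74} × {x19}, {72, 74} × {x20}, {74} × {x19, x20}, {72, 73, 74} × {x19}, {72, 73, 74} × {x20}, {72, 74} × {x19, x20}, {72, 73, 74} × {x19, x20}}; |τ_{X×Y}| = 25.

Enumerate products U × V with U ∈ τ_X, V ∈ τ_Y (deduplicated):
  ∅ × ∅ = {} (∅)
  {72} × {x19} = {(72,x19)}
  {72} × {x20} = {(72,x20)}
  {74} × {x19} = {(74,x19)}
  {74} × {x20} = {(74,x20)}
  {72} × {x19, x20} = {(72,x19), (72,x20)}
  {72, 74} × {x19} = {(72,x19), (74,x19)}
  {72, 74} × {x20} = {(72,x20), (74,x20)}
  {74} × {x19, x20} = {(74,x19), (74,x20)}
  {72, 73, 74} × {x19} = {(72,x19), (73,x19), (74,x19)}
  {72, 73, 74} × {x20} = {(72,x20), (73,x20), (74,x20)}
  {72, 74} × {x19, x20} = {(72,x19), (72,x20), (74,x19), (74,x20)}
  {72, 73, 74} × {x19, x20} = {(72,x19), (72,x20), (73,x19), (73,x20), (74,x19), (74,x20)}
These 13 distinct sets form the basis B.
Close under arbitrary unions to get τ_{X×Y}; counting gives |τ_{X×Y}| = 25.


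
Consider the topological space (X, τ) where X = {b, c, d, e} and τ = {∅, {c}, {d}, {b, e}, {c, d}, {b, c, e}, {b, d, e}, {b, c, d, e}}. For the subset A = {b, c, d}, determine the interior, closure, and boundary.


int(A) = {c, d}, cl(A) = {b, c, d, e}, ∂A = {b, e}.

Closed sets in (X, τ) are complements of opens:
  closed(X, τ) = {∅, {c}, {d}, {b, e}, {c, d}, {b, c, e}, {b, d, e}, {b, c, d, e}}.
int(A) = ⋃ {U ∈ τ : U ⊆ A}. Opens contained in A: ∅, {c}, {d}, {c, d}.
Taking the union of these: int(A) = {c, d}.
cl(A) = ⋂ {C closed : A ⊆ C}. Closed sets containing A: {b, c, d, e}.
Intersecting these: cl(A) = {b, c, d, e}.
∂A = cl(A) ∖ int(A) = {b, c, d, e} ∖ {c, d} = {b, e}.


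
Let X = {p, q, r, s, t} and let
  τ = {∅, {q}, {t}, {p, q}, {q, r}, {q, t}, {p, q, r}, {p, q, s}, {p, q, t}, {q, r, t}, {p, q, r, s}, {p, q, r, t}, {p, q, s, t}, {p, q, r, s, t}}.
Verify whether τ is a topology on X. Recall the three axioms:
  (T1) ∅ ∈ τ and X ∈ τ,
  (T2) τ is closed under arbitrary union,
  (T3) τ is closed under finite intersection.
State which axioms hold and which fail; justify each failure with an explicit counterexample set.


τ IS a topology on X.

Axiom (T1): ∅ ∈ τ? Yes; X ∈ τ? Yes.
Axiom (T2/T3): check pairwise unions and intersections of members of τ.
All pairwise intersections and unions checked — each lies in τ. Therefore τ satisfies (T1), (T2), (T3): it IS a topology on X.
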